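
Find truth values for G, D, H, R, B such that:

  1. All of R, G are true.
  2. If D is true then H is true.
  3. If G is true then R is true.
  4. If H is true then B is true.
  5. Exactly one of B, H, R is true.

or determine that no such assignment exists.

G = True, D = False, H = False, R = True, B = False

  (1) {R, G}: all 2 true ✓
  (2) D=F ⇒ H: vacuous ✓
  (3) G=T ⇒ R: T ✓
  (4) H=F ⇒ B: vacuous ✓
  (5) {B, H, R}: 1 true — exactly one ✓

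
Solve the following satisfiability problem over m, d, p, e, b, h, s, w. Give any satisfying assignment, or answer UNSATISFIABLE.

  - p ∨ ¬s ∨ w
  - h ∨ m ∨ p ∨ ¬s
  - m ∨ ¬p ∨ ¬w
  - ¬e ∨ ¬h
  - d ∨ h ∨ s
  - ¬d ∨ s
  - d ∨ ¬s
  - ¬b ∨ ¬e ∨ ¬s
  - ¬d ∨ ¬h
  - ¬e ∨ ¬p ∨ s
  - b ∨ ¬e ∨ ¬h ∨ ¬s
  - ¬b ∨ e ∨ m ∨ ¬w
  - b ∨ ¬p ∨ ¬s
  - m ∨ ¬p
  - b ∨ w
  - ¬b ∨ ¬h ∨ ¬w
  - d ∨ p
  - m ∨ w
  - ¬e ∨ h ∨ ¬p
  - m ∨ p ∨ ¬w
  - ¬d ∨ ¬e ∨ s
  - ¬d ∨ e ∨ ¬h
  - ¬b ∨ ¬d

Try m = False:
  (m ∨ ¬p) forces p = False.
  (d ∨ p) forces d = True.
  (¬d ∨ s) forces s = True.
  (p ∨ ¬s ∨ w) forces w = True.
  clause (m ∨ p ∨ ¬w) is falsified — backtrack.
So m = True.
Set d = True.
  then (¬d ∨ s) forces s = True.
  then (¬d ∨ ¬h) forces h = False.
  then (¬b ∨ ¬d) forces b = False.
  then (b ∨ ¬p ∨ ¬s) forces p = False.
  then (b ∨ w) forces w = True.
Set e = True.
All clauses satisfied.

m: True; d: True; p: False; e: True; b: False; h: False; s: True; w: True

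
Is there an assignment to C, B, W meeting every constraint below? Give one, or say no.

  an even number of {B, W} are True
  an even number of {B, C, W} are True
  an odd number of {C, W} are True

C=F, B=T, W=T

{B, W}: 2 true → even ✓
{B, C, W}: 2 true → even ✓
{C, W}: 1 true → odd ✓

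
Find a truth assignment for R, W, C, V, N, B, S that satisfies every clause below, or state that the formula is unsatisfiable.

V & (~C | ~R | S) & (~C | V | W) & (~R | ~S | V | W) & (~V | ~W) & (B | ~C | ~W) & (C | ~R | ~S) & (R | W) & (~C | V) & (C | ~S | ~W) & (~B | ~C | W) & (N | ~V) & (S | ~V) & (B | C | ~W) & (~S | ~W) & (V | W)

Unit clause (V) forces V = True.
In (~V | ~W) only ~W is left, so W = False.
In (R | W) only R is left, so R = True.
In (N | ~V) only N is left, so N = True.
In (S | ~V) only S is left, so S = True.
In (C | ~R | ~S) only C is left, so C = True.
In (~B | ~C | W) only ~B is left, so B = False.
All clauses satisfied.

R: True, W: False, C: True, V: True, N: True, B: False, S: True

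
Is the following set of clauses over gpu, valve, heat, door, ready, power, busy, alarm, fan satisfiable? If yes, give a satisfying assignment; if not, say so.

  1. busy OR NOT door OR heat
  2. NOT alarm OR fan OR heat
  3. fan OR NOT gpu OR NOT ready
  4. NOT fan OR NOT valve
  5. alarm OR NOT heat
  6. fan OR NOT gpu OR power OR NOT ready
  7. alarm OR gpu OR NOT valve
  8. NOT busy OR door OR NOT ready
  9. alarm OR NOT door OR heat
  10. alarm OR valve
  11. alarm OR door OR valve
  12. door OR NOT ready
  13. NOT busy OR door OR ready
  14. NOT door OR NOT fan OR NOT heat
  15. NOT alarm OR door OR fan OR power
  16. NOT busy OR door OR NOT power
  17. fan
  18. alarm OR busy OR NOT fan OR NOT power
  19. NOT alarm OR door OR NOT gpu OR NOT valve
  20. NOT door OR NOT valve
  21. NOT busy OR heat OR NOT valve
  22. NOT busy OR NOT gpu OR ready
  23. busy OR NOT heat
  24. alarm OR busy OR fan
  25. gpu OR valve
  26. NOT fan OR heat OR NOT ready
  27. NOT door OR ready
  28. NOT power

Unit clause (fan) forces fan = True.
Unit clause (NOT power) forces power = False.
In (NOT fan OR NOT valve) only NOT valve is left, so valve = False.
In (alarm OR valve) only alarm is left, so alarm = True.
In (gpu OR valve) only gpu is left, so gpu = True.
Try heat = True:
  (NOT door OR NOT fan OR NOT heat) forces door = False.
  (door OR NOT ready) forces ready = False.
  (NOT busy OR door OR ready) forces busy = False.
  clause (busy OR NOT heat) is falsified — backtrack.
So heat = False.
  then (NOT fan OR heat OR NOT ready) forces ready = False.
  then (NOT door OR ready) forces door = False.
  then (NOT busy OR door OR ready) forces busy = False.
All clauses satisfied.

gpu = True, valve = False, heat = False, door = False, ready = False, power = False, busy = False, alarm = True, fan = True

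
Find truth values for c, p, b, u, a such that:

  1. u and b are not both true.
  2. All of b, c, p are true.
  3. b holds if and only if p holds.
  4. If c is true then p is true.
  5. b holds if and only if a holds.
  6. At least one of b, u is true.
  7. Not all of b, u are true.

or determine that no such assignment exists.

c = True; p = True; b = True; u = False; a = True

  (1) u=F, b=T — not both ✓
  (2) {b, c, p}: all 3 true ✓
  (3) b=T, p=T — same ✓
  (4) c=T ⇒ p: T ✓
  (5) b=T, a=T — same ✓
  (6) {b, u}: 1 true — at least one ✓
  (7) {b, u}: 1/2 true — not all ✓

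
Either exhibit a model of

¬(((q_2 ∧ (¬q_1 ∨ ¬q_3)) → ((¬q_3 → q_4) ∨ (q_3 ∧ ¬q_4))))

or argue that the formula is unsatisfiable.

q_1 = False, q_2 = True, q_3 = False, q_4 = False

  ¬(((q_2 ∧ (¬q_1 ∨ ¬q_3)) → ((¬q_3 → q_4) ∨ (q_3 ∧ ¬q_4)))) = True
    (q_2 ∧ (¬q_1 ∨ ¬q_3)) → ((¬q_3 → q_4) ∨ (q_3 ∧ ¬q_4)) = False
      q_2 ∧ (¬q_1 ∨ ¬q_3) = True
        ¬q_1 ∨ ¬q_3 = True
          ¬q_1 = True
          ¬q_3 = True
      (¬q_3 → q_4) ∨ (q_3 ∧ ¬q_4) = False
        ¬q_3 → q_4 = False
          ¬q_3 = True
        q_3 ∧ ¬q_4 = False
          ¬q_4 = True
The formula evaluates to True.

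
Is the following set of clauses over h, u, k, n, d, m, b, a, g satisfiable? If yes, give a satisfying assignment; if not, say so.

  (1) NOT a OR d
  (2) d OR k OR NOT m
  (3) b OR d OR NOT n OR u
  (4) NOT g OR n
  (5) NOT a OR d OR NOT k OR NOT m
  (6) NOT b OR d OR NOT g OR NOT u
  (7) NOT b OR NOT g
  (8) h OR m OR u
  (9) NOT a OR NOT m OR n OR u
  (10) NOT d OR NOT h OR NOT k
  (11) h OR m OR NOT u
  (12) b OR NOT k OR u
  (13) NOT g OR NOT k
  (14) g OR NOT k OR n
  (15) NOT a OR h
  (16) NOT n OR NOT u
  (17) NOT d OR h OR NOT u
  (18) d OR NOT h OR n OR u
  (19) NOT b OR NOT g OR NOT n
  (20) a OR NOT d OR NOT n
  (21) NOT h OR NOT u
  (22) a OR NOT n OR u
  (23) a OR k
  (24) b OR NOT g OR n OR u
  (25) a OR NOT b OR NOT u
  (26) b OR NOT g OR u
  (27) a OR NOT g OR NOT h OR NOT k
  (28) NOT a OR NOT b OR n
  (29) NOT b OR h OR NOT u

h = True, u = False, k = False, n = False, d = True, m = False, b = False, a = True, g = False

Set h = True.
  then (NOT h OR NOT u) forces u = False.
Set k = False.
  then (a OR k) forces a = True.
  then (NOT a OR d) forces d = True.
Set n = False.
  then (NOT g OR n) forces g = False.
  then (NOT a OR NOT m OR n OR u) forces m = False.
  then (NOT a OR NOT b OR n) forces b = False.
All clauses satisfied.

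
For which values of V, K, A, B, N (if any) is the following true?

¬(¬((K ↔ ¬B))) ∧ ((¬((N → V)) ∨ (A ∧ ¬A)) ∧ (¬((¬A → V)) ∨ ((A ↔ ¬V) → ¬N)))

V=F, K=T, A=F, B=F, N=T

  ¬(¬((K ↔ ¬B))) = True
    ¬((K ↔ ¬B)) = False
      K ↔ ¬B = True
        ¬B = True
  (¬((N → V)) ∨ (A ∧ ¬A)) ∧ (¬((¬A → V)) ∨ ((A ↔ ¬V) → ¬N)) = True
    ¬((N → V)) ∨ (A ∧ ¬A) = True
      ¬((N → V)) = True
        N → V = False
      A ∧ ¬A = False
        ¬A = True
    ¬((¬A → V)) ∨ ((A ↔ ¬V) → ¬N) = True
      ¬((¬A → V)) = True
        ¬A → V = False
          ¬A = True
      (A ↔ ¬V) → ¬N = True
        A ↔ ¬V = False
          ¬V = True
        ¬N = False
Both conjuncts True, so the formula holds.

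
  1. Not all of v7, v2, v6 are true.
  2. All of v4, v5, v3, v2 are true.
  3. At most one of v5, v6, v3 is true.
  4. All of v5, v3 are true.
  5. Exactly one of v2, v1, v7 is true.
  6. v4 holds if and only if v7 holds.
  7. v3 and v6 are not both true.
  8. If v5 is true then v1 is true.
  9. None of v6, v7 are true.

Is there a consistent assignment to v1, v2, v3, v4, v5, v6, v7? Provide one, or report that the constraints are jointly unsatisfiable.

Case v7 = True:
  Constraint (9) is violated (v7=T) — contradiction.
Case v7 = False:
  (2) forces v4 = True.
  Constraint (6) is violated (v4=T, v7=F) — contradiction.
Both cases fail — unsatisfiable.

The formula is unsatisfiable.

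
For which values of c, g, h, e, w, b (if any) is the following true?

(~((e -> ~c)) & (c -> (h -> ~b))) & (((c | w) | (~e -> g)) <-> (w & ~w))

Unsatisfiable — no assignment works.

Case c = True: the formula simplifies to (~(~e) & (h -> ~b)) & (w & ~w).
  w = True: the conjunct ~w is False.
  w = False: the conjunct w is False.
Case c = False: the conjunct ~((e -> ~c)) becomes ~((e -> True)) = False.
Both cases fail — unsatisfiable.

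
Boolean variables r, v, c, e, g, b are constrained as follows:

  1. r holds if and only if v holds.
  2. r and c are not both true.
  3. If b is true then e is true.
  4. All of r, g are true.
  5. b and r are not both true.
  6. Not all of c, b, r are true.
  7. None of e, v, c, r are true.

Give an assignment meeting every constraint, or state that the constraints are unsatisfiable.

Case r = True:
  Constraint (7) is violated (r=T) — contradiction.
Case r = False:
  Constraint (4) is violated (r=F) — contradiction.
Both cases fail — unsatisfiable.

No satisfying assignment exists.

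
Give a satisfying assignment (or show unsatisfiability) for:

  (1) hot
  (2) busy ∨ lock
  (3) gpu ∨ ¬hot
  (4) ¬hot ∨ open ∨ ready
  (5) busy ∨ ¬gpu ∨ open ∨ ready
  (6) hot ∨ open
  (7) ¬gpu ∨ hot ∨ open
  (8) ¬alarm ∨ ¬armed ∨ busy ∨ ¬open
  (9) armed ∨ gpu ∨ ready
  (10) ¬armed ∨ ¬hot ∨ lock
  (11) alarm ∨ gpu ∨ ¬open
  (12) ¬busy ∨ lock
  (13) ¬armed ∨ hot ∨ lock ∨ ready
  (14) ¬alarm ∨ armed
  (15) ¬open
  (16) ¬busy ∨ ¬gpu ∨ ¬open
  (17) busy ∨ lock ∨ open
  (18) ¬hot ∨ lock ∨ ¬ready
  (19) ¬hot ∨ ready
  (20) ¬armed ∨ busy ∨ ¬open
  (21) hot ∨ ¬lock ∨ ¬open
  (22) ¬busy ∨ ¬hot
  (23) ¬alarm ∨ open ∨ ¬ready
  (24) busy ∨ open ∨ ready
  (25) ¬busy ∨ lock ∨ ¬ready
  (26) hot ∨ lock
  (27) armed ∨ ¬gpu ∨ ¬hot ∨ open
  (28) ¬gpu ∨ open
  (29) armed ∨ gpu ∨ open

Unsatisfiable — no assignment works.

Case open = True:
  Clause (¬open) is falsified — contradiction.
Case open = False:
  (hot) forces hot = True.
  (gpu ∨ ¬hot) forces gpu = True.
  Clause (¬gpu ∨ open) is falsified — contradiction.
Both cases fail, so the formula is unsatisfiable.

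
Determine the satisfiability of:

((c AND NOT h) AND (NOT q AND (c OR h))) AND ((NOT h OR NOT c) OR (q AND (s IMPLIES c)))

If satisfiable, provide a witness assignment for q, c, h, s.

q=F, c=T, h=F, s=F

  (c AND NOT h) AND (NOT q AND (c OR h)) = True
    c AND NOT h = True
      NOT h = True
    NOT q AND (c OR h) = True
      NOT q = True
      c OR h = True
  (NOT h OR NOT c) OR (q AND (s IMPLIES c)) = True
    NOT h OR NOT c = True
      NOT h = True
      NOT c = False
    q AND (s IMPLIES c) = False
      s IMPLIES c = True
Both conjuncts True, so the formula holds.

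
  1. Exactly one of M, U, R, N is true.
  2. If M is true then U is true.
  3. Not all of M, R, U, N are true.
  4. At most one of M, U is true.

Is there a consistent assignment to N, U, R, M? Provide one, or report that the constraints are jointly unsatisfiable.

N = True, U = False, R = False, M = False

  (1) {M, U, R, N}: 1 true — exactly one ✓
  (2) M=F ⇒ U: vacuous ✓
  (3) {M, R, U, N}: 1/4 true — not all ✓
  (4) {M, U}: 0 true — at most one ✓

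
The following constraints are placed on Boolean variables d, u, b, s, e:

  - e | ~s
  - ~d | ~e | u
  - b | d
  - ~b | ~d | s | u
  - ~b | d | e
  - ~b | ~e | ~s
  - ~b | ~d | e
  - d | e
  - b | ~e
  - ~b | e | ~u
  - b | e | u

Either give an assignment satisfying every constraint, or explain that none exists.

Set d = True.
Set u = True.
Set b = False.
  then (b | ~e) forces e = False.
  then (e | ~s) forces s = False.
All clauses satisfied.

d = True, u = True, b = False, s = False, e = False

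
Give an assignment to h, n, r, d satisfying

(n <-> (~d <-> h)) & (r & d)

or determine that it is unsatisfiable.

h = False; n = True; r = True; d = True

  n <-> (~d <-> h) = True
    ~d <-> h = True
      ~d = False
  r & d = True
Both conjuncts True, so the formula holds.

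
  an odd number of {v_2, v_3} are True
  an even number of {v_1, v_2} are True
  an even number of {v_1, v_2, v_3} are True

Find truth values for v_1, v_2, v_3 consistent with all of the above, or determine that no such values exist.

v_1 = True, v_2 = True, v_3 = False

{v_2, v_3}: 1 true → odd ✓
{v_1, v_2}: 2 true → even ✓
{v_1, v_2, v_3}: 2 true → even ✓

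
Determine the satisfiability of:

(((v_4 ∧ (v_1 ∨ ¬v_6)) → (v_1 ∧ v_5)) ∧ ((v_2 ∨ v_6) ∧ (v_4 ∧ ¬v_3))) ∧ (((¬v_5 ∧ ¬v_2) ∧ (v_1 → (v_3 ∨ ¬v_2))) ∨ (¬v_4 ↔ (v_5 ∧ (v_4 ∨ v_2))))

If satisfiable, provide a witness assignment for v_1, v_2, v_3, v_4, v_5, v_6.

v_1=F, v_2=T, v_3=F, v_4=T, v_5=F, v_6=T

  ((v_4 ∧ (v_1 ∨ ¬v_6)) → (v_1 ∧ v_5)) ∧ ((v_2 ∨ v_6) ∧ (v_4 ∧ ¬v_3)) = True
    (v_4 ∧ (v_1 ∨ ¬v_6)) → (v_1 ∧ v_5) = True
      v_4 ∧ (v_1 ∨ ¬v_6) = False
        v_1 ∨ ¬v_6 = False
          ¬v_6 = False
      v_1 ∧ v_5 = False
    (v_2 ∨ v_6) ∧ (v_4 ∧ ¬v_3) = True
      v_2 ∨ v_6 = True
      v_4 ∧ ¬v_3 = True
        ¬v_3 = True
  ((¬v_5 ∧ ¬v_2) ∧ (v_1 → (v_3 ∨ ¬v_2))) ∨ (¬v_4 ↔ (v_5 ∧ (v_4 ∨ v_2))) = True
    (¬v_5 ∧ ¬v_2) ∧ (v_1 → (v_3 ∨ ¬v_2)) = False
      ¬v_5 ∧ ¬v_2 = False
        ¬v_5 = True
        ¬v_2 = False
      v_1 → (v_3 ∨ ¬v_2) = True
        v_3 ∨ ¬v_2 = False
          ¬v_2 = False
    ¬v_4 ↔ (v_5 ∧ (v_4 ∨ v_2)) = True
      ¬v_4 = False
      v_5 ∧ (v_4 ∨ v_2) = False
        v_4 ∨ v_2 = True
Both conjuncts True, so the formula holds.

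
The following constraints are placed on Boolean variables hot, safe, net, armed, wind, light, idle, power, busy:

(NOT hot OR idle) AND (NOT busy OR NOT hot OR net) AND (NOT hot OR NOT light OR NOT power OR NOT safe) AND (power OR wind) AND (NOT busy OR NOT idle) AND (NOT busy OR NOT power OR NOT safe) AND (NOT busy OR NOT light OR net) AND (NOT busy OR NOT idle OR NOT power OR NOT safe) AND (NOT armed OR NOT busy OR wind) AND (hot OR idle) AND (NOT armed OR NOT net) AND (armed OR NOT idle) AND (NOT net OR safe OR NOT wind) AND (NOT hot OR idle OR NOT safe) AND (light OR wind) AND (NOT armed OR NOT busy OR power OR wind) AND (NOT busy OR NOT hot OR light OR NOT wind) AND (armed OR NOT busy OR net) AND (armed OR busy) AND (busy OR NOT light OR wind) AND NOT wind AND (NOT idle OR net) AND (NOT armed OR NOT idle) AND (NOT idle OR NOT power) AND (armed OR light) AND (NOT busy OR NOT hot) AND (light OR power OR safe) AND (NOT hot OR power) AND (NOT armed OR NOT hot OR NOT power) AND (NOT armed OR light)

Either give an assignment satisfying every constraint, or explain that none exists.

UNSATISFIABLE

Case idle = True:
  (NOT busy OR NOT idle) forces busy = False.
  (armed OR NOT idle) forces armed = True.
  Clause (NOT armed OR NOT idle) is falsified — contradiction.
Case idle = False:
  (NOT hot OR idle) forces hot = False.
  Clause (hot OR idle) is falsified — contradiction.
Both cases fail, so the formula is unsatisfiable.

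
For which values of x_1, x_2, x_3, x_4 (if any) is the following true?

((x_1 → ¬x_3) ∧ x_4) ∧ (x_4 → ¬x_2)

x_1 = True, x_2 = False, x_3 = False, x_4 = True

  (x_1 → ¬x_3) ∧ x_4 = True
    x_1 → ¬x_3 = True
      ¬x_3 = True
  x_4 → ¬x_2 = True
    ¬x_2 = True
Both conjuncts True, so the formula holds.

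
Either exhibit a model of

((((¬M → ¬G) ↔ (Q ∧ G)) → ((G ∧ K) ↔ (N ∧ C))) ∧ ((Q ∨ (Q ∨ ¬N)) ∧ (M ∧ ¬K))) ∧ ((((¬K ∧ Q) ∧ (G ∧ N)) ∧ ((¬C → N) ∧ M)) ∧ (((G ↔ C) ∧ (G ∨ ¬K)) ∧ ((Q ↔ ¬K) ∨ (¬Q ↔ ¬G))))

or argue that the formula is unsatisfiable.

Case G = True: the formula simplifies to (((M ↔ Q) → (K ↔ (N ∧ C))) ∧ ((Q ∨ (Q ∨ ¬N)) ∧ (M ∧ ¬K))) ∧ ((((¬K ∧ Q) ∧ N) ∧ ((¬C → N) ∧ M)) ∧ (C ∧ ((Q ↔ ¬K) ∨ Q))).
  Q = True: simplifies to ((M → (K ↔ (N ∧ C))) ∧ (M ∧ ¬K)) ∧ (((¬K ∧ N) ∧ ((¬C → N) ∧ M)) ∧ C).
    C = True: simplifies to ((M → (K ↔ N)) ∧ (M ∧ ¬K)) ∧ ((¬K ∧ N) ∧ M).
      K = True: the conjunct ¬K is False.
      K = False: simplifies to ((M → ¬N) ∧ M) ∧ (N ∧ M).
        M = True: simplifies to ¬N ∧ N.
          N = True: the conjunct ¬N is False.
          N = False: the conjunct N is False.
        M = False: the conjunct M is False.
    C = False: the conjunct C is False.
  Q = False: the conjunct Q is False.
Case G = False: the conjunct G is False.
Both cases fail — unsatisfiable.

The formula is unsatisfiable.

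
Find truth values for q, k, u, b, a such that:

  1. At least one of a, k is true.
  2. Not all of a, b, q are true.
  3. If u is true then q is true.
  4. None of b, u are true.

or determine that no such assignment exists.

q: True, k: True, u: False, b: False, a: True

  (1) {a, k}: 2 true — at least one ✓
  (2) {a, b, q}: 2/3 true — not all ✓
  (3) u=F ⇒ q: vacuous ✓
  (4) {b, u}: 0 true — none ✓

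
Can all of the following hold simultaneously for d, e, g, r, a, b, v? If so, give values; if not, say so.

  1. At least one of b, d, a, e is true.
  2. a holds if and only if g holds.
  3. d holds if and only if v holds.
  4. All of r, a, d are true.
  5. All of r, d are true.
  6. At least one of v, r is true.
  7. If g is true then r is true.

d = True, e = True, g = True, r = True, a = True, b = False, v = True

  (1) {b, d, a, e}: 3 true — at least one ✓
  (2) a=T, g=T — same ✓
  (3) d=T, v=T — same ✓
  (4) {r, a, d}: all 3 true ✓
  (5) {r, d}: all 2 true ✓
  (6) {v, r}: 2 true — at least one ✓
  (7) g=T ⇒ r: T ✓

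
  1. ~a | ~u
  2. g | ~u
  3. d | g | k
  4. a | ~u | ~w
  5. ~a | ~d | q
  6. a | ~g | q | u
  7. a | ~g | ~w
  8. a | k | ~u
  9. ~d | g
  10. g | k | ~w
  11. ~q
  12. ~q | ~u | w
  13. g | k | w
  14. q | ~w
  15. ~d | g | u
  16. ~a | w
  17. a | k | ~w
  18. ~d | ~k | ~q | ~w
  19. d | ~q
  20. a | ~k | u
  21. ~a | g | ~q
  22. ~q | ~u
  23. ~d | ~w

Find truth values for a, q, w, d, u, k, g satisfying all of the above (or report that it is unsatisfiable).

a = False, q = False, w = False, d = True, u = True, k = True, g = True

Unit clause (~q) forces q = False.
In (q | ~w) only ~w is left, so w = False.
In (~a | w) only ~a is left, so a = False.
Set d = True.
  then (~d | g) forces g = True.
  then (a | ~g | q | u) forces u = True.
  then (a | k | ~u) forces k = True.
All clauses satisfied.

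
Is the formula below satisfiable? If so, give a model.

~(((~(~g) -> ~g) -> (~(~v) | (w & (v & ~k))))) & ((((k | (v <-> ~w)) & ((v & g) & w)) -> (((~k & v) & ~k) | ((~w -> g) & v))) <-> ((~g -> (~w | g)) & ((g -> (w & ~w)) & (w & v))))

Unsatisfiable — no assignment works.

The conjunct (((k | (v <-> ~w)) & ((v & g) & w)) -> (((~k & v) & ~k) | ((~w -> g) & v))) <-> ((~g -> (~w | g)) & ((g -> (w & ~w)) & (w & v))) is unsatisfiable on its own:
  w = True: simplifies to (((k | ~v) & (v & g)) -> (((~k & v) & ~k) | v)) <-> ((~g -> g) & (~g & v)).
    v = True: simplifies to (~g -> g) & ~g.
      g = True: the conjunct ~g is False.
      g = False: the conjunct ~g -> g becomes ~False -> False = False.
    v = False: this becomes (False -> False) <-> ((~g -> g) & False) = False.
  w = False: this becomes (False -> (((~k & v) & ~k) | (g & v))) <-> (True & False) = False.
So the whole conjunction is unsatisfiable.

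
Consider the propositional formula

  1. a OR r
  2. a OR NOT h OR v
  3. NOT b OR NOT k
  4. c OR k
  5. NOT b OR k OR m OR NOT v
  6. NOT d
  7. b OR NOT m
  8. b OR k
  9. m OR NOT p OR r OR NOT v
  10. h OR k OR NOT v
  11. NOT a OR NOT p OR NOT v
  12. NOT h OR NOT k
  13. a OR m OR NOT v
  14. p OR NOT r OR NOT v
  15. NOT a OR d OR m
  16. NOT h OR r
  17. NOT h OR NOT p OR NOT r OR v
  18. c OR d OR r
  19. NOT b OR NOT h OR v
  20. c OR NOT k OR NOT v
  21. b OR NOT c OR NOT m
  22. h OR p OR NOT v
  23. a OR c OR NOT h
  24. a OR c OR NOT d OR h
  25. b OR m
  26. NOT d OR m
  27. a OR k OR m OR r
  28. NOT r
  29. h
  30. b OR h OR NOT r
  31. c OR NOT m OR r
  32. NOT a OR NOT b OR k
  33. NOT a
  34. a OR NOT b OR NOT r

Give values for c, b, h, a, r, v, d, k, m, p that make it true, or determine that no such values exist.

Case a = True:
  Clause (NOT a) is falsified — contradiction.
Case a = False:
  (a OR r) forces r = True.
  Clause (NOT r) is falsified — contradiction.
Both cases fail, so the formula is unsatisfiable.

No satisfying assignment exists.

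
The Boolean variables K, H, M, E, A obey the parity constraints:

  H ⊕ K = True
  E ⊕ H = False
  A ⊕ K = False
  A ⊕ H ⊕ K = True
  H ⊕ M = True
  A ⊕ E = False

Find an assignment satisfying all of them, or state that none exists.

Adding constraints 1, 2, 3, 6 mod 2: every variable appears an even number of times on the left, so the left side is 0.
But the right sides sum to 1 (mod 2). 0 ≠ 1 — the system is inconsistent.

UNSATISFIABLE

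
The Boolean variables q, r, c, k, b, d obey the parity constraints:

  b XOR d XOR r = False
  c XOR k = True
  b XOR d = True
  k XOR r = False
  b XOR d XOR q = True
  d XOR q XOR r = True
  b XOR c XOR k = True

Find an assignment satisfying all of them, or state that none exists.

UNSATISFIABLE

Adding constraints 1, 2, 3, 5, 6, 7 mod 2: every variable appears an even number of times on the left, so the left side is 0.
But the right sides sum to 1 (mod 2). 0 ≠ 1 — the system is inconsistent.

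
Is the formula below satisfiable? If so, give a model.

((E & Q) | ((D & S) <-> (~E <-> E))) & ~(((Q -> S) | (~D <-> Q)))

E = False, Q = True, D = True, S = False

  (E & Q) | ((D & S) <-> (~E <-> E)) = True
    E & Q = False
    (D & S) <-> (~E <-> E) = True
      D & S = False
      ~E <-> E = False
        ~E = True
  ~(((Q -> S) | (~D <-> Q))) = True
    (Q -> S) | (~D <-> Q) = False
      Q -> S = False
      ~D <-> Q = False
        ~D = False
Both conjuncts True, so the formula holds.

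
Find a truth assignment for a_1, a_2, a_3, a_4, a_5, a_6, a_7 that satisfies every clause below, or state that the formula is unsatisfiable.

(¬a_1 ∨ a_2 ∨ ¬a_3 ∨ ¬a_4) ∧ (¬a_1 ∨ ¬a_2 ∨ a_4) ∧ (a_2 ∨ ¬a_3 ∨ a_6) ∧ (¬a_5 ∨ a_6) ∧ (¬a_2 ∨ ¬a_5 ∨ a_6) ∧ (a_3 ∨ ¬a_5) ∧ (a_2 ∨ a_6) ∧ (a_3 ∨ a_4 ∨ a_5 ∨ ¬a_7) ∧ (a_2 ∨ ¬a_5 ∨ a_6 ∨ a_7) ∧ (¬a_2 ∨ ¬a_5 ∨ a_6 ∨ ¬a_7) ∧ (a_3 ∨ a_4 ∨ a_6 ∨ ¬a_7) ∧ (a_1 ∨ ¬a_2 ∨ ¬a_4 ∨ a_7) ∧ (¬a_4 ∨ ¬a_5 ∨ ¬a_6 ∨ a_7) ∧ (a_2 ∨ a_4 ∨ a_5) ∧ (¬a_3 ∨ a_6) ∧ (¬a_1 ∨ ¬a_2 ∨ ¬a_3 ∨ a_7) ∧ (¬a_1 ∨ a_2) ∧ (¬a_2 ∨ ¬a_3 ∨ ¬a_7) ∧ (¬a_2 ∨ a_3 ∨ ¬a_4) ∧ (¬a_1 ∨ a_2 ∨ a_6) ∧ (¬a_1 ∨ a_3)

a_1 = False, a_2 = True, a_3 = False, a_4 = False, a_5 = False, a_6 = True, a_7 = False

Set a_1 = False.
Set a_2 = True.
Set a_3 = False.
  then (a_3 ∨ ¬a_5) forces a_5 = False.
  then (¬a_2 ∨ a_3 ∨ ¬a_4) forces a_4 = False.
  then (a_3 ∨ a_4 ∨ a_5 ∨ ¬a_7) forces a_7 = False.
Set a_6 = True.
All clauses satisfied.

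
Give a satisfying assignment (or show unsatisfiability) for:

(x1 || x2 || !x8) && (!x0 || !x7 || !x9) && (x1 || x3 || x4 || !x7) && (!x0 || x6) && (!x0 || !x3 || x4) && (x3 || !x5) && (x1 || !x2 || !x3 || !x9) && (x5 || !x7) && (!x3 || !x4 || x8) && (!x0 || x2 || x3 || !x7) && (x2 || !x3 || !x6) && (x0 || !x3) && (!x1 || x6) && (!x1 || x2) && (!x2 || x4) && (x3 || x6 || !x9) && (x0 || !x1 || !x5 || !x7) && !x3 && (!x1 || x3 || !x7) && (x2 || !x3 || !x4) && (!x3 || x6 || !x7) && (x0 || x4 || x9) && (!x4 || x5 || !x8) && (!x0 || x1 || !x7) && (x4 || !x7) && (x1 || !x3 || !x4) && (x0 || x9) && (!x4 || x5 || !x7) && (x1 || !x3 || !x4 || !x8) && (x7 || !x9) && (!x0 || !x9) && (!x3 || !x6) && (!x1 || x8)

Unit clause (!x3) forces x3 = False.
In (x3 || !x5) only !x5 is left, so x5 = False.
In (x5 || !x7) only !x7 is left, so x7 = False.
In (x7 || !x9) only !x9 is left, so x9 = False.
In (x0 || x9) only x0 is left, so x0 = True.
In (!x0 || x6) only x6 is left, so x6 = True.
Set x1 = False.
Set x2 = True.
  then (!x2 || x4) forces x4 = True.
  then (!x4 || x5 || !x8) forces x8 = False.
All clauses satisfied.

x0 = True; x1 = False; x2 = True; x3 = False; x4 = True; x5 = False; x6 = True; x7 = False; x8 = False; x9 = False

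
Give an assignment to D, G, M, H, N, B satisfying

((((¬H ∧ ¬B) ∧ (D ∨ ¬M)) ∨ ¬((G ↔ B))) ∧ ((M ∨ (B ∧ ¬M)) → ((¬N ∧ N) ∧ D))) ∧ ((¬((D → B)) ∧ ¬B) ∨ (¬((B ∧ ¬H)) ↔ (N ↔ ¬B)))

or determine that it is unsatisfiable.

D=T, G=T, M=F, H=T, N=T, B=F

  (((¬H ∧ ¬B) ∧ (D ∨ ¬M)) ∨ ¬((G ↔ B))) ∧ ((M ∨ (B ∧ ¬M)) → ((¬N ∧ N) ∧ D)) = True
    ((¬H ∧ ¬B) ∧ (D ∨ ¬M)) ∨ ¬((G ↔ B)) = True
      (¬H ∧ ¬B) ∧ (D ∨ ¬M) = False
        ¬H ∧ ¬B = False
          ¬H = False
          ¬B = True
        D ∨ ¬M = True
          ¬M = True
      ¬((G ↔ B)) = True
        G ↔ B = False
    (M ∨ (B ∧ ¬M)) → ((¬N ∧ N) ∧ D) = True
      M ∨ (B ∧ ¬M) = False
        B ∧ ¬M = False
          ¬M = True
      (¬N ∧ N) ∧ D = False
        ¬N ∧ N = False
          ¬N = False
  (¬((D → B)) ∧ ¬B) ∨ (¬((B ∧ ¬H)) ↔ (N ↔ ¬B)) = True
    ¬((D → B)) ∧ ¬B = True
      ¬((D → B)) = True
        D → B = False
      ¬B = True
    ¬((B ∧ ¬H)) ↔ (N ↔ ¬B) = True
      ¬((B ∧ ¬H)) = True
        B ∧ ¬H = False
          ¬H = False
      N ↔ ¬B = True
        ¬B = True
Both conjuncts True, so the formula holds.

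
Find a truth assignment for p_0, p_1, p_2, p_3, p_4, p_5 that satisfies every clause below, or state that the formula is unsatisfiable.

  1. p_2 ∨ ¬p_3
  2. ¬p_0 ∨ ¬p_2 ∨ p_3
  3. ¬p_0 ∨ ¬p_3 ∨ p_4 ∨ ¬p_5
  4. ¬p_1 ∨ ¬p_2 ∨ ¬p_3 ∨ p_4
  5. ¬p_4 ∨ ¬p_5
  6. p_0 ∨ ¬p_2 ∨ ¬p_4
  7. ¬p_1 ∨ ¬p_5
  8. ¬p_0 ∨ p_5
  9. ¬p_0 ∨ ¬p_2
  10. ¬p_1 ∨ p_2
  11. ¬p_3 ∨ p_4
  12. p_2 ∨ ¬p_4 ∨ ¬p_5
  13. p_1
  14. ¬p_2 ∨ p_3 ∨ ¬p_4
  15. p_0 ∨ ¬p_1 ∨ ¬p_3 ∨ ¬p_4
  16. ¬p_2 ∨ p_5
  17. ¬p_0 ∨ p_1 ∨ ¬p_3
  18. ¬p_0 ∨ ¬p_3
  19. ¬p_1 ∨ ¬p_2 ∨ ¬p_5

Case p_1 = True:
  (¬p_1 ∨ ¬p_5) forces p_5 = False.
  (¬p_0 ∨ p_5) forces p_0 = False.
  (¬p_1 ∨ p_2) forces p_2 = True.
  Clause (¬p_2 ∨ p_5) is falsified — contradiction.
Case p_1 = False:
  Clause (p_1) is falsified — contradiction.
Both cases fail, so the formula is unsatisfiable.

Unsatisfiable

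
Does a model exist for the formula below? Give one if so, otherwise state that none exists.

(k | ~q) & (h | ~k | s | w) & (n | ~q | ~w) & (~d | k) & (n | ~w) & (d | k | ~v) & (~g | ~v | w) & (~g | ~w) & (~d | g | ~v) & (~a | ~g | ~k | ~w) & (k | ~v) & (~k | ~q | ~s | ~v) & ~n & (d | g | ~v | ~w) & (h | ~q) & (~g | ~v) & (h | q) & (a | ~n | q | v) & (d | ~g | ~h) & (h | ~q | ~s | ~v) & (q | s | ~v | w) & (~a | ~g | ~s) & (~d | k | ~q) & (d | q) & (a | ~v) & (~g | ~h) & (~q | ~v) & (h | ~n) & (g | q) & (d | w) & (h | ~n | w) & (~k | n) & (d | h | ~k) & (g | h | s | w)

Case k = True:
  (~n) forces n = False.
  Clause (~k | n) is falsified — contradiction.
Case k = False:
  (k | ~q) forces q = False.
  (~d | k) forces d = False.
  Clause (d | q) is falsified — contradiction.
Both cases fail, so the formula is unsatisfiable.

The formula is unsatisfiable.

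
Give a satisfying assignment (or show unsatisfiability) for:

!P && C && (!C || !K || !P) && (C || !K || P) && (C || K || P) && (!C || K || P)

Unit clause (!P) forces P = False.
Unit clause (C) forces C = True.
In (!C || K || P) only K is left, so K = True.
Check each clause:
  (!P): !P holds.
  (C): C holds.
  (!C || !K || !P): !P holds.
  (C || !K || P): C holds.
  (C || K || P): C holds.
  (!C || K || P): K holds.
All clauses satisfied.

P: False, C: True, K: True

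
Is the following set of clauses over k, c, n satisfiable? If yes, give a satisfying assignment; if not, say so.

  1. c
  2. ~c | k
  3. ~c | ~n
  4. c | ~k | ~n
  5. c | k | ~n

k = True, c = True, n = False

Unit clause (c) forces c = True.
In (~c | k) only k is left, so k = True.
In (~c | ~n) only ~n is left, so n = False.
Check each clause:
  (c): c holds.
  (~c | k): k holds.
  (~c | ~n): ~n holds.
  (c | ~k | ~n): c holds.
  (c | k | ~n): c holds.
All clauses satisfied.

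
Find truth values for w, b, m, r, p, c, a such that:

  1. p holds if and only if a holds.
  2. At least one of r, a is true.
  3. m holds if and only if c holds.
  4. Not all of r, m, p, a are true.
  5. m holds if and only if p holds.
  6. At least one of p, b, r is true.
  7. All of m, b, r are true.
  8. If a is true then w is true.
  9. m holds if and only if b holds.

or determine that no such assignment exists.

No satisfying assignment exists.

Case r = True:
  (7) forces m = True.
  (3) with m=T forces c = True.
  (5) with m=T forces p = True.
  (1) with p=T forces a = True.
  Constraint (4) is violated (r=T, m=T, p=T, a=T) — contradiction.
Case r = False:
  Constraint (7) is violated (r=F) — contradiction.
Both cases fail — unsatisfiable.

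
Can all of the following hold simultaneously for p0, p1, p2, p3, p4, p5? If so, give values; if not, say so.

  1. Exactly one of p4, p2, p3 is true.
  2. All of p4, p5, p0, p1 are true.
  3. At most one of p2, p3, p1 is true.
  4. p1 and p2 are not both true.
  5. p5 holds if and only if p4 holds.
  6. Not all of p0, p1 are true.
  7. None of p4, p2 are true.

No satisfying assignment exists.

Case p4 = True:
  Constraint (7) is violated (p4=T) — contradiction.
Case p4 = False:
  Constraint (2) is violated (p4=F) — contradiction.
Both cases fail — unsatisfiable.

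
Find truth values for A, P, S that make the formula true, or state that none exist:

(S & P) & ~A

A: False, P: True, S: True

  S & P = True
  ~A = True
Both conjuncts True, so the formula holds.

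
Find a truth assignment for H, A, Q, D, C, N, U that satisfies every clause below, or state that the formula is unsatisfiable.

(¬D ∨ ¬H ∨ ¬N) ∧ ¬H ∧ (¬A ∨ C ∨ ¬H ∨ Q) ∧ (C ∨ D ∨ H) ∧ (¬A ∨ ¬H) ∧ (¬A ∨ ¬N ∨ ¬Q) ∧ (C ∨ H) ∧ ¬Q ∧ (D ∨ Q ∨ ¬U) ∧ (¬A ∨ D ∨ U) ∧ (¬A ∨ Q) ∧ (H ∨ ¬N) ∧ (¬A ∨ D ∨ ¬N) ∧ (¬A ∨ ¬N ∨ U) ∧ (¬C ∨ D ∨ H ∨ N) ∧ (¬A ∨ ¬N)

Unit clause (¬H) forces H = False.
In (C ∨ H) only C is left, so C = True.
Unit clause (¬Q) forces Q = False.
In (¬A ∨ Q) only ¬A is left, so A = False.
In (H ∨ ¬N) only ¬N is left, so N = False.
In (¬C ∨ D ∨ H ∨ N) only D is left, so D = True.
Set U = False.
All clauses satisfied.

H = False, A = False, Q = False, D = True, C = True, N = False, U = False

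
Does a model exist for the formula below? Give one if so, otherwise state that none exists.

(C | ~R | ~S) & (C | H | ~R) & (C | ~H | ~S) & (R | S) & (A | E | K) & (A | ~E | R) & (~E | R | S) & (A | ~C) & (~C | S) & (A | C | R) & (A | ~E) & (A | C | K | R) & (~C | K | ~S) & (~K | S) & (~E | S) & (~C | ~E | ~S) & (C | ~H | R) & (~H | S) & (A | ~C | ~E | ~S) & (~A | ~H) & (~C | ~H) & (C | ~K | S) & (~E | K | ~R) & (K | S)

E=F; R=F; S=T; H=F; K=T; A=T; C=F

Set E = False.
Set R = False.
  then (R | S) forces S = True.
Set H = False.
Set K = True.
Try A = False:
  (A | ~C) forces C = False.
  clause (A | C | R) is falsified — backtrack.
So A = True.
Set C = False.
All clauses satisfied.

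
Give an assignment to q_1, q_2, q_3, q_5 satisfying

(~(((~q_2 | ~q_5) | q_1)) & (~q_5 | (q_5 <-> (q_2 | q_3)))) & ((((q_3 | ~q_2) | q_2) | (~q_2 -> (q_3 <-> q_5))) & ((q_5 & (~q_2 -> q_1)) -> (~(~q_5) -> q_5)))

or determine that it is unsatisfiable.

q_1 = False; q_2 = True; q_3 = False; q_5 = True

  ~(((~q_2 | ~q_5) | q_1)) & (~q_5 | (q_5 <-> (q_2 | q_3))) = True
    ~(((~q_2 | ~q_5) | q_1)) = True
      (~q_2 | ~q_5) | q_1 = False
        ~q_2 | ~q_5 = False
          ~q_2 = False
          ~q_5 = False
    ~q_5 | (q_5 <-> (q_2 | q_3)) = True
      ~q_5 = False
      q_5 <-> (q_2 | q_3) = True
        q_2 | q_3 = True
  (((q_3 | ~q_2) | q_2) | (~q_2 -> (q_3 <-> q_5))) & ((q_5 & (~q_2 -> q_1)) -> (~(~q_5) -> q_5)) = True
    ((q_3 | ~q_2) | q_2) | (~q_2 -> (q_3 <-> q_5)) = True
      (q_3 | ~q_2) | q_2 = True
        q_3 | ~q_2 = False
          ~q_2 = False
      ~q_2 -> (q_3 <-> q_5) = True
        ~q_2 = False
        q_3 <-> q_5 = False
    (q_5 & (~q_2 -> q_1)) -> (~(~q_5) -> q_5) = True
      q_5 & (~q_2 -> q_1) = True
        ~q_2 -> q_1 = True
          ~q_2 = False
      ~(~q_5) -> q_5 = True
        ~(~q_5) = True
          ~q_5 = False
Both conjuncts True, so the formula holds.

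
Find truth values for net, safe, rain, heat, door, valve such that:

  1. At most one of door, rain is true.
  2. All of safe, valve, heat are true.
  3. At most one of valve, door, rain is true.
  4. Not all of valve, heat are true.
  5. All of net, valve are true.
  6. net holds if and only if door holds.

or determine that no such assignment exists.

Case valve = True:
  (2) forces safe = True.
  (2) forces heat = True.
  Constraint (4) is violated (valve=T, heat=T) — contradiction.
Case valve = False:
  Constraint (2) is violated (valve=F) — contradiction.
Both cases fail — unsatisfiable.

The formula is unsatisfiable.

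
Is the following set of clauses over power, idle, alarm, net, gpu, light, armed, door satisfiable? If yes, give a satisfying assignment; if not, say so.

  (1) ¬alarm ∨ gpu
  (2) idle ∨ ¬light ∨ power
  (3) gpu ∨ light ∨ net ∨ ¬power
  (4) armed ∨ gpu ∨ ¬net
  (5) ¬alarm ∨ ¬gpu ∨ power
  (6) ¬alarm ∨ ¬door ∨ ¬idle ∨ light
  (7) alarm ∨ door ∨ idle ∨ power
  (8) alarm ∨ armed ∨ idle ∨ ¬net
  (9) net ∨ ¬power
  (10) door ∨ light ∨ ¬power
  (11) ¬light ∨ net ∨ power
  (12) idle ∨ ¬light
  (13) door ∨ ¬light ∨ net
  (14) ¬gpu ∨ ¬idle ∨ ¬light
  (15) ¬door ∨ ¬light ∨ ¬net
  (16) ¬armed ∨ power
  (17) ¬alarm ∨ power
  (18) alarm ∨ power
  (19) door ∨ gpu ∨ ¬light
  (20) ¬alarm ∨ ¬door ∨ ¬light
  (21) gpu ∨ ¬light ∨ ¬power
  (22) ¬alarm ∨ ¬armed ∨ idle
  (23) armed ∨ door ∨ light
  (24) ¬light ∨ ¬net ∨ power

Try power = False:
  (¬armed ∨ power) forces armed = False.
  (¬alarm ∨ power) forces alarm = False.
  clause (alarm ∨ power) is falsified — backtrack.
So power = True.
  then (net ∨ ¬power) forces net = True.
Set idle = True.
Try alarm = True:
  (¬alarm ∨ gpu) forces gpu = True.
  (¬gpu ∨ ¬idle ∨ ¬light) forces light = False.
  (¬alarm ∨ ¬door ∨ ¬idle ∨ light) forces door = False.
  clause (door ∨ light ∨ ¬power) is falsified — backtrack.
So alarm = False.
Set gpu = True.
  then (¬gpu ∨ ¬idle ∨ ¬light) forces light = False.
  then (door ∨ light ∨ ¬power) forces door = True.
Set armed = False.
All clauses satisfied.

power: True; idle: True; alarm: False; net: True; gpu: True; light: False; armed: False; door: True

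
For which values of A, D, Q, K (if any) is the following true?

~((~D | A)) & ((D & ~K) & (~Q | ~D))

A: False; D: True; Q: False; K: False

  ~((~D | A)) = True
    ~D | A = False
      ~D = False
  (D & ~K) & (~Q | ~D) = True
    D & ~K = True
      ~K = True
    ~Q | ~D = True
      ~Q = True
      ~D = False
Both conjuncts True, so the formula holds.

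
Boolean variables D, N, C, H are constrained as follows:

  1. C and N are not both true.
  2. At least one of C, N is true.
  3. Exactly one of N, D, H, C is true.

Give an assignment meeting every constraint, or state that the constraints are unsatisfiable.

D = False; N = True; C = False; H = False

  (1) C=F, N=T — not both ✓
  (2) {C, N}: 1 true — at least one ✓
  (3) {N, D, H, C}: 1 true — exactly one ✓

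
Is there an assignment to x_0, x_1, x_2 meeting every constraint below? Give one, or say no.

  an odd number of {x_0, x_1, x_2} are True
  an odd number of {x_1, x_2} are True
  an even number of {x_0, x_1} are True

x_0=F, x_1=F, x_2=T

{x_0, x_1, x_2}: 1 true → odd ✓
{x_1, x_2}: 1 true → odd ✓
{x_0, x_1}: 0 true → even ✓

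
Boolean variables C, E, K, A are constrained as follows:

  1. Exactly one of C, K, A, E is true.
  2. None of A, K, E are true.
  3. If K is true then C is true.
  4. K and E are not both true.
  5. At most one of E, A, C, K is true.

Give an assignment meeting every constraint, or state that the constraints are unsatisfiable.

C: True, E: False, K: False, A: False

  (1) {C, K, A, E}: 1 true — exactly one ✓
  (2) {A, K, E}: 0 true — none ✓
  (3) K=F ⇒ C: vacuous ✓
  (4) K=F, E=F — not both ✓
  (5) {E, A, C, K}: 1 true — at most one ✓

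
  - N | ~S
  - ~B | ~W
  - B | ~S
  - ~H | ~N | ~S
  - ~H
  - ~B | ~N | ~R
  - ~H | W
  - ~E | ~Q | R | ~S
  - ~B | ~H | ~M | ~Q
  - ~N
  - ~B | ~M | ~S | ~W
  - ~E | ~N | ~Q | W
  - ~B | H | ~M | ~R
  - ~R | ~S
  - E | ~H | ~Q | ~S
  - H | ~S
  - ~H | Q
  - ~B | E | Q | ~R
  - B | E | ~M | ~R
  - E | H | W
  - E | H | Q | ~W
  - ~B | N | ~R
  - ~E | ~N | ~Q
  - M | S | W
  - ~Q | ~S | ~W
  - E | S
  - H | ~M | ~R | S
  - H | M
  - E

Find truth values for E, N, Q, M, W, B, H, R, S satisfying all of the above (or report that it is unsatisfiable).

E: True, N: False, Q: False, M: True, W: False, B: False, H: False, R: False, S: False

Unit clause (~H) forces H = False.
Unit clause (~N) forces N = False.
In (H | ~S) only ~S is left, so S = False.
In (E | S) only E is left, so E = True.
In (H | M) only M is left, so M = True.
In (H | ~M | ~R | S) only ~R is left, so R = False.
Set Q = False.
Set W = False.
Set B = False.
All clauses satisfied.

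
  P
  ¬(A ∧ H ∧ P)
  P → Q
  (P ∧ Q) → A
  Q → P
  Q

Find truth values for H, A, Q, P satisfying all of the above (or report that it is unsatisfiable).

Unit clause (Q) forces Q = True.
Unit clause (P) forces P = True.
In (A ∨ ¬P ∨ ¬Q) only A is left, so A = True.
In (¬A ∨ ¬H ∨ ¬P) only ¬H is left, so H = False.
Check each clause:
  (Q): Q holds.
  (P): P holds.
  (¬A ∨ ¬H ∨ ¬P): ¬H holds.
  (A ∨ ¬P ∨ ¬Q): A holds.
  (P ∨ ¬Q): P holds.
  (¬P ∨ Q): Q holds.
All clauses satisfied.

H = False, A = True, Q = True, P = True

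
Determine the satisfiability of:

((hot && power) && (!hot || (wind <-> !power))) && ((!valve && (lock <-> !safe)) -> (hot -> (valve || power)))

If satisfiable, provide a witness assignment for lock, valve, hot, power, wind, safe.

lock: True; valve: False; hot: True; power: True; wind: False; safe: True

  (hot && power) && (!hot || (wind <-> !power)) = True
    hot && power = True
    !hot || (wind <-> !power) = True
      !hot = False
      wind <-> !power = True
        !power = False
  (!valve && (lock <-> !safe)) -> (hot -> (valve || power)) = True
    !valve && (lock <-> !safe) = False
      !valve = True
      lock <-> !safe = False
        !safe = False
    hot -> (valve || power) = True
      valve || power = True
Both conjuncts True, so the formula holds.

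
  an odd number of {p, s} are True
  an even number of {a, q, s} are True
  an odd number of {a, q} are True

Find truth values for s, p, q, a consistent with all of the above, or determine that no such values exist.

s: True; p: False; q: True; a: False

{p, s}: 1 true → odd ✓
{a, q, s}: 2 true → even ✓
{a, q}: 1 true → odd ✓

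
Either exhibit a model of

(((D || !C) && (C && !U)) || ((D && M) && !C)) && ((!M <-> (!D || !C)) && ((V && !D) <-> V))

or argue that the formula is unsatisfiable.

D: True, M: True, C: True, V: False, U: False

  ((D || !C) && (C && !U)) || ((D && M) && !C) = True
    (D || !C) && (C && !U) = True
      D || !C = True
        !C = False
      C && !U = True
        !U = True
    (D && M) && !C = False
      D && M = True
      !C = False
  (!M <-> (!D || !C)) && ((V && !D) <-> V) = True
    !M <-> (!D || !C) = True
      !M = False
      !D || !C = False
        !D = False
        !C = False
    (V && !D) <-> V = True
      V && !D = False
        !D = False
Both conjuncts True, so the formula holds.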